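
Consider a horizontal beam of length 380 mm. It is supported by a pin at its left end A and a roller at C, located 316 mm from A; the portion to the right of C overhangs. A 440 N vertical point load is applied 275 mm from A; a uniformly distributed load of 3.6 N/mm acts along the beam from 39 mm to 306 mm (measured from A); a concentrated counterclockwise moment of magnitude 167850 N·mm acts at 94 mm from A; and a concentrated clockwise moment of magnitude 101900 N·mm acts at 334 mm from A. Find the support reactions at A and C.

Resultant of the distributed load: 3.6 × 267 = 961.2 N at 172.5 mm from A.
Taking moments about A: C_y·316 − 440·275 − (3.6·267)·172.5 + 167850 − 101900 = 0 → C_y = 220857/316 = 698.915 ≈ 698.9 N.
ΣF_y = 0: A_y + 698.915 − 440 − 3.6·267 = 0 → A_y = 702.3 N.
ΣF_x = 0: no horizontal applied forces, so A_x = 0.

A_x = 0, A_y = 702.3 N, C_y = 698.9 N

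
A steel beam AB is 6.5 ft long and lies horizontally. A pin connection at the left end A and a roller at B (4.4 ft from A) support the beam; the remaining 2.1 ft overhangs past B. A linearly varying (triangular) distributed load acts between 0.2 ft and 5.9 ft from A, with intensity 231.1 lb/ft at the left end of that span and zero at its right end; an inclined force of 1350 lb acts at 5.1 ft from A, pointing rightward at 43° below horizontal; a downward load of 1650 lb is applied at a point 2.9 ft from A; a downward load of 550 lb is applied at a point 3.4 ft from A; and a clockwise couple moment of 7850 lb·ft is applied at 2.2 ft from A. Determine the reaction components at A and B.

A_x = -987.3 lb, A_y = -898.8 lb, B_y = 4678 lb

Resultant of the triangular load: ½ × 231.1 × 5.7 = 658.635 lb, acting at 2.1 ft from A (one-third of the span from the peak).
Moments about A: B_y·4.4 − (½·231.1·5.7)·2.1 − 1350·sin43°·5.1 − 1650·2.9 − 550·3.4 − 7850 = 0 → B_y = 20583.7/4.4 = 4678.11 ≈ 4678 lb.
ΣF_y = 0: A_y + 4678.11 − ½·231.1·5.7 − 1350·sin43° − 1650 − 550 = 0 → A_y = -898.8 lb.
ΣF_x = 0: A_x + 1350·cos43° = 0 → A_x = -987.3 lb.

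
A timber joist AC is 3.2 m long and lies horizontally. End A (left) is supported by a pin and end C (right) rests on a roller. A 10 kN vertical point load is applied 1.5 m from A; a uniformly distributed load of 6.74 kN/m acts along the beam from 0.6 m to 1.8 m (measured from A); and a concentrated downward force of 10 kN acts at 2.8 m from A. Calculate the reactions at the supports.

A_x = 0, A_y = 11.62 kN, C_y = 16.47 kN

Resultant of the distributed load: 6.74 × 1.2 = 8.088 kN at 1.2 m from A.
Moments about A: C_y·3.2 − 10·1.5 − (6.74·1.2)·1.2 − 10·2.8 = 0 → C_y = 52.7056/3.2 = 16.4705 ≈ 16.47 kN.
ΣF_y = 0: A_y + 16.4705 − 10 − 6.74·1.2 − 10 = 0 → A_y = 11.62 kN.
ΣF_x = 0: no horizontal applied forces, so A_x = 0.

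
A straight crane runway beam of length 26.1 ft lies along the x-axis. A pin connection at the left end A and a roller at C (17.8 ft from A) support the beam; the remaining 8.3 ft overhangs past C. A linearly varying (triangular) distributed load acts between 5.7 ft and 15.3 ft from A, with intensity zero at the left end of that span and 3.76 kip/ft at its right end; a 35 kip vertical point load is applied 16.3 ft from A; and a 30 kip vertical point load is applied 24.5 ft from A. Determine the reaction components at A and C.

Resultant of the triangular load: ½ × 3.76 × 9.6 = 18.048 kip, acting at 12.1 ft from A (one-third of the span from the peak).
Moments about A: C_y·17.8 − (½·3.76·9.6)·12.1 − 35·16.3 − 30·24.5 = 0 → C_y = 1523.8808/17.8 = 85.6113 ≈ 85.61 kip.
ΣF_y = 0: A_y + 85.6113 − ½·3.76·9.6 − 35 − 30 = 0 → A_y = -2.563 kip.
ΣF_x = 0: no horizontal applied forces, so A_x = 0.

A_x = 0, A_y = -2.563 kip, C_y = 85.61 kip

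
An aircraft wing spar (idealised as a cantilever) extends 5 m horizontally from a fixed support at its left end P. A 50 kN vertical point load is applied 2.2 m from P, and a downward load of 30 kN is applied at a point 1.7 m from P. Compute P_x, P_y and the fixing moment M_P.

ΣF_x = 0: P_x = 0.
ΣF_y = 0: P_y − 50 − 30 = 0 → P_y = 80.00 kN.
ΣM about P: M_P − 50·2.2 − 30·1.7 = 0 → M_P = 161.0 kN·m.

P_x = 0, P_y = 80.00 kN, M_P = 161.0 kN·m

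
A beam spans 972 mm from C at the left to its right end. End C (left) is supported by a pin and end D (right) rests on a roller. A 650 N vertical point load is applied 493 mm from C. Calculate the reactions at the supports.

ΣM about C: D_y·972 − 650·493 = 0 → D_y = 320450/972 = 329.681 ≈ 329.7 N.
ΣF_y = 0: C_y + 329.681 − 650 = 0 → C_y = 320.3 N.
ΣF_x = 0: no horizontal applied forces, so C_x = 0.

C_x = 0, C_y = 320.3 N, D_y = 329.7 N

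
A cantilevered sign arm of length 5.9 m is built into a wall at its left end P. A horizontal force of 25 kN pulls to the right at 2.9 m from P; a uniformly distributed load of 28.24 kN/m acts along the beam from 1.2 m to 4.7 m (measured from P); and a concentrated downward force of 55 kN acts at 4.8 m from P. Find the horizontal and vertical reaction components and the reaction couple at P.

P_x = -25.00 kN, P_y = 153.8 kN, M_P = 555.6 kN·m

Resultant of the distributed load: 28.24 × 3.5 = 98.84 kN at 2.95 m from P.
ΣF_x = 0: P_x + 25 = 0 → P_x = -25.00 kN.
ΣF_y = 0: P_y − 28.24·3.5 − 55 = 0 → P_y = 153.8 kN.
ΣM about P: M_P − (28.24·3.5)·2.95 − 55·4.8 = 0 → M_P = 555.6 kN·m.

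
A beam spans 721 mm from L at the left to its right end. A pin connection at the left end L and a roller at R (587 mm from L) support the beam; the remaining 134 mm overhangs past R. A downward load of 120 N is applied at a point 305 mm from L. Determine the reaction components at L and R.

ΣM about L: R_y·587 − 120·305 = 0 → R_y = 36600/587 = 62.3509 ≈ 62.35 N.
ΣF_y = 0: L_y + 62.3509 − 120 = 0 → L_y = 57.65 N.
ΣF_x = 0: no horizontal applied forces, so L_x = 0.

L_x = 0, L_y = 57.65 N, R_y = 62.35 N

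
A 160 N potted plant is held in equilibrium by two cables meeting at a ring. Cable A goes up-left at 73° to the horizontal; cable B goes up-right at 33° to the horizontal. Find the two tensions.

T_A = 139.6 N, T_B = 48.66 N

ΣF_x = 0: −T_A·cos73° + T_B·cos33° = 0 → T_B = 0.348613·T_A.
ΣF_y = 0: T_A·sin73° + T_B·sin33° = 160.
Substitute: T_A·(0.956305 + 0.348613·0.544639) = 160 → T_A = 139.595 ≈ 139.6 N.
Then T_B = 0.348613 × 139.595 = 48.66 N.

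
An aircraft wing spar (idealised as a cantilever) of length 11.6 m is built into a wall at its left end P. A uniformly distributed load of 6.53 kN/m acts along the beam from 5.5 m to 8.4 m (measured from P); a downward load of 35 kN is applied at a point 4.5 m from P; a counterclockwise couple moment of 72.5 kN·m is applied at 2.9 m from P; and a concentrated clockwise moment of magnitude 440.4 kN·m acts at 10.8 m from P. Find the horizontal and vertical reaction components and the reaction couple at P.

Resultant of the distributed load: 6.53 × 2.9 = 18.937 kN at 6.95 m from P.
ΣF_x = 0: P_x = 0.
ΣF_y = 0: P_y − 6.53·2.9 − 35 = 0 → P_y = 53.94 kN.
ΣM about P: M_P − (6.53·2.9)·6.95 − 35·4.5 + 72.5 − 440.4 = 0 → M_P = 657.0 kN·m.

P_x = 0, P_y = 53.94 kN, M_P = 657.0 kN·m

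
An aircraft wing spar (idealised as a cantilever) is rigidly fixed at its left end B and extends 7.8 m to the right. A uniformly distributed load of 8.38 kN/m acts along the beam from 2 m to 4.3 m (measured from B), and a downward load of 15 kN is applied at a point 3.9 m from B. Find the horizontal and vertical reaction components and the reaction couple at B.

B_x = 0, B_y = 34.27 kN, M_B = 119.2 kN·m

Resultant of the distributed load: 8.38 × 2.3 = 19.274 kN at 3.15 m from B.
ΣF_x = 0: B_x = 0.
ΣF_y = 0: B_y − 8.38·2.3 − 15 = 0 → B_y = 34.27 kN.
ΣM about B: M_B − (8.38·2.3)·3.15 − 15·3.9 = 0 → M_B = 119.2 kN·m.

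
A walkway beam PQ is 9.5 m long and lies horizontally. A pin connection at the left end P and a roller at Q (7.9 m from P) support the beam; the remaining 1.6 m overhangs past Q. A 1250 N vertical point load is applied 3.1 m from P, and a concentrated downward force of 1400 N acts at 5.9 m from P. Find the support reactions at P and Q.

ΣM about P: Q_y·7.9 − 1250·3.1 − 1400·5.9 = 0 → Q_y = 12135/7.9 = 1536.08 ≈ 1536 N.
ΣF_y = 0: P_y + 1536.08 − 1250 − 1400 = 0 → P_y = 1114 N.
ΣF_x = 0: no horizontal applied forces, so P_x = 0.

P_x = 0, P_y = 1114 N, Q_y = 1536 N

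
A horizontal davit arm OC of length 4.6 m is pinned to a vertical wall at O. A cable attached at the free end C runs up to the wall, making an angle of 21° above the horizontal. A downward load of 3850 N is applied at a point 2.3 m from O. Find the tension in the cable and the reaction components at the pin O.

ΣM about O: T·sin21°·4.6 − 3850·2.3 = 0 → T = 8855/(4.6·0.358368) = 5371.57 ≈ 5372 N.
ΣF_x = 0: O_x − T·cos21° = 0 → O_x = 5371.57 × 0.93358 = 5015 N.
ΣF_y = 0: O_y + T·sin21° − 3850 = 0 → O_y = 3850 − 5371.57 × 0.358368 = 1925 N.

T = 5372 N, O_x = 5015 N, O_y = 1925 N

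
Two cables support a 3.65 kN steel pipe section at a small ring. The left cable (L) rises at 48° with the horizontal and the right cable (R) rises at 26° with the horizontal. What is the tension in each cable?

T_L = 3.413 kN, T_R = 2.541 kN

ΣF_x = 0: −T_L·cos48° + T_R·cos26° = 0 → T_R = 0.744476·T_L.
ΣF_y = 0: T_L·sin48° + T_R·sin26° = 3.65.
Substitute: T_L·(0.743145 + 0.744476·0.438371) = 3.65 → T_L = 3.4128 ≈ 3.413 kN.
Then T_R = 0.744476 × 3.4128 = 2.541 kN.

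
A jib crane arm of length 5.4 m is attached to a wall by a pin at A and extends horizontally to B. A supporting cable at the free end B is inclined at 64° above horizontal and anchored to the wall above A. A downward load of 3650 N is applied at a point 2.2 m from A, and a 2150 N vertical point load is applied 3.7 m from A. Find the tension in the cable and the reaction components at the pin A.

ΣM about A: T·sin64°·5.4 − 3650·2.2 − 2150·3.7 = 0 → T = 15985/(5.4·0.898794) = 3293.51 ≈ 3294 N.
ΣF_x = 0: A_x − T·cos64° = 0 → A_x = 3293.51 × 0.438371 = 1444 N.
ΣF_y = 0: A_y + T·sin64° − 3650 − 2150 = 0 → A_y = 5800 − 3293.51 × 0.898794 = 2840 N.

T = 3294 N, A_x = 1444 N, A_y = 2840 N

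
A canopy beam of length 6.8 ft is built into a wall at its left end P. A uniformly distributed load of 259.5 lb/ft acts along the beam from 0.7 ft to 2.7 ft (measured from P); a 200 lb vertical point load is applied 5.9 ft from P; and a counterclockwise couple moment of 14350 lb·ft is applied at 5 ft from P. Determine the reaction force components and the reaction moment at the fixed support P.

P_x = 0, P_y = 719.0 lb, M_P = -12290 lb·ft

Resultant of the distributed load: 259.5 × 2 = 519 lb at 1.7 ft from P.
ΣF_x = 0: P_x = 0.
ΣF_y = 0: P_y − 259.5·2 − 200 = 0 → P_y = 719.0 lb.
ΣM about P: M_P − (259.5·2)·1.7 − 200·5.9 + 14350 = 0 → M_P = -12290 lb·ft.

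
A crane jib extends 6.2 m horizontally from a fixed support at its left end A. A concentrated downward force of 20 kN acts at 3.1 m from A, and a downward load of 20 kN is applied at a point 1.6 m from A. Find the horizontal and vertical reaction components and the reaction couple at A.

ΣF_x = 0: A_x = 0.
ΣF_y = 0: A_y − 20 − 20 = 0 → A_y = 40.00 kN.
ΣM about A: M_A − 20·3.1 − 20·1.6 = 0 → M_A = 94.00 kN·m.

A_x = 0, A_y = 40.00 kN, M_A = 94.00 kN·m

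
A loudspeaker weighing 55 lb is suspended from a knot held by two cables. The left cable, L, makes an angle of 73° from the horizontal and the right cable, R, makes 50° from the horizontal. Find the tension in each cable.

ΣF_x = 0: −T_L·cos73° + T_R·cos50° = 0 → T_R = 0.45485·T_L.
ΣF_y = 0: T_L·sin73° + T_R·sin50° = 55.
Substitute: T_L·(0.956305 + 0.45485·0.766044) = 55 → T_L = 42.154 ≈ 42.15 lb.
Then T_R = 0.45485 × 42.154 = 19.17 lb.

T_L = 42.15 lb, T_R = 19.17 lb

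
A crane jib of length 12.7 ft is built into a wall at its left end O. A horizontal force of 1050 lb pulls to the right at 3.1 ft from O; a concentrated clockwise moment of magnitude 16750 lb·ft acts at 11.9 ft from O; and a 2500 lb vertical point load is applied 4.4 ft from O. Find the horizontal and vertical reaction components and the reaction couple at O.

ΣF_x = 0: O_x + 1050 = 0 → O_x = -1050 lb.
ΣF_y = 0: O_y − 2500 = 0 → O_y = 2500 lb.
ΣM about O: M_O − 16750 − 2500·4.4 = 0 → M_O = 27750 lb·ft.

O_x = -1050 lb, O_y = 2500 lb, M_O = 27750 lb·ft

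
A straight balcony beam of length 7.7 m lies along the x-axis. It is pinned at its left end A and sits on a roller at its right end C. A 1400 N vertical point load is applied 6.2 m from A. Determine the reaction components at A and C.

A_x = 0, A_y = 272.7 N, C_y = 1127 N

Moments about A: C_y·7.7 − 1400·6.2 = 0 → C_y = 8680/7.7 = 1127.27 ≈ 1127 N.
ΣF_y = 0: A_y + 1127.27 − 1400 = 0 → A_y = 272.7 N.
ΣF_x = 0: no horizontal applied forces, so A_x = 0.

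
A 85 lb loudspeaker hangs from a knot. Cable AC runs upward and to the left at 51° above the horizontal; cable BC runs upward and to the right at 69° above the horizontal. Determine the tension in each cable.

T_AC = 35.17 lb, T_BC = 61.77 lb

ΣF_x = 0: −T_AC·cos51° + T_BC·cos69° = 0 → T_BC = 1.75607·T_AC.
ΣF_y = 0: T_AC·sin51° + T_BC·sin69° = 85.
Substitute: T_AC·(0.777146 + 1.75607·0.93358) = 85 → T_AC = 35.1737 ≈ 35.17 lb.
Then T_BC = 1.75607 × 35.1737 = 61.77 lb.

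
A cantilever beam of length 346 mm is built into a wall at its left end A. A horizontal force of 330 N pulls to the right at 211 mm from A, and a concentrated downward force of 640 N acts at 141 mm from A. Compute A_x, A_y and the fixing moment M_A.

ΣF_x = 0: A_x + 330 = 0 → A_x = -330.0 N.
ΣF_y = 0: A_y − 640 = 0 → A_y = 640.0 N.
ΣM about A: M_A − 640·141 = 0 → M_A = 90240 N·mm.

A_x = -330.0 N, A_y = 640.0 N, M_A = 90240 N·mm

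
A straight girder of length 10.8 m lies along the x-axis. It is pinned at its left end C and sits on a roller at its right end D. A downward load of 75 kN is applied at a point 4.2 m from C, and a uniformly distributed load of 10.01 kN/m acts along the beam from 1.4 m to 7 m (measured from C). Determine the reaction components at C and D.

Resultant of the distributed load: 10.01 × 5.6 = 56.056 kN at 4.2 m from C.
Taking moments about C: D_y·10.8 − 75·4.2 − (10.01·5.6)·4.2 = 0 → D_y = 550.4352/10.8 = 50.9662 ≈ 50.97 kN.
ΣF_y = 0: C_y + 50.9662 − 75 − 10.01·5.6 = 0 → C_y = 80.09 kN.
ΣF_x = 0: no horizontal applied forces, so C_x = 0.

C_x = 0, C_y = 80.09 kN, D_y = 50.97 kN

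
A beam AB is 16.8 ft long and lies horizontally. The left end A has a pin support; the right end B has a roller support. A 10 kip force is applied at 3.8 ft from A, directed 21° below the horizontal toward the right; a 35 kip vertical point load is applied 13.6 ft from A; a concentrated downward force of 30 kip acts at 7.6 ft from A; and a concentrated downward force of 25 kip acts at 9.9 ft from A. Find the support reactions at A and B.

A_x = -9.336 kip, A_y = 36.14 kip, B_y = 57.45 kip

ΣM about A: B_y·16.8 − 10·sin21°·3.8 − 35·13.6 − 30·7.6 − 25·9.9 = 0 → B_y = 965.118/16.8 = 57.4475 ≈ 57.45 kip.
ΣF_y = 0: A_y + 57.4475 − 10·sin21° − 35 − 30 − 25 = 0 → A_y = 36.14 kip.
ΣF_x = 0: A_x + 10·cos21° = 0 → A_x = -9.336 kip.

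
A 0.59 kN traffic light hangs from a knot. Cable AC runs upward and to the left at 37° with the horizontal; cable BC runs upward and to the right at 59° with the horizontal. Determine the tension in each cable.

T_AC = 0.3055 kN, T_BC = 0.4738 kN

ΣF_x = 0: −T_AC·cos37° + T_BC·cos59° = 0 → T_BC = 1.55063·T_AC.
ΣF_y = 0: T_AC·sin37° + T_BC·sin59° = 0.59.
Substitute: T_AC·(0.601815 + 1.55063·0.857167) = 0.59 → T_AC = 0.305547 ≈ 0.3055 kN.
Then T_BC = 1.55063 × 0.305547 = 0.4738 kN.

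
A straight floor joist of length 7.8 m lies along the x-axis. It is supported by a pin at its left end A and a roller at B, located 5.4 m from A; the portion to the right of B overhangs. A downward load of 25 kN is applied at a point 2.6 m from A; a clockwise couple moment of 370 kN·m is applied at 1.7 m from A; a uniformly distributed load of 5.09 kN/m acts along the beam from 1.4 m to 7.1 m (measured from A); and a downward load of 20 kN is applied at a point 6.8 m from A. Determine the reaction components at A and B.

A_x = 0, A_y = -54.56 kN, B_y = 128.6 kN

Resultant of the distributed load: 5.09 × 5.7 = 29.013 kN at 4.25 m from A.
Moments about A: B_y·5.4 − 25·2.6 − 370 − (5.09·5.7)·4.25 − 20·6.8 = 0 → B_y = 694.30525/5.4 = 128.575 ≈ 128.6 kN.
ΣF_y = 0: A_y + 128.575 − 25 − 5.09·5.7 − 20 = 0 → A_y = -54.56 kN.
ΣF_x = 0: no horizontal applied forces, so A_x = 0.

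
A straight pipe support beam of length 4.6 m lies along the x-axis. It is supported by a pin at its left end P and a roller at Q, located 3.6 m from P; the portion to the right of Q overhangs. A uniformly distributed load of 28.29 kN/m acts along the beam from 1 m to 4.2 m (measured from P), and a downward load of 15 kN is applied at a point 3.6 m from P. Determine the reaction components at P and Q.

Resultant of the distributed load: 28.29 × 3.2 = 90.528 kN at 2.6 m from P.
Taking moments about P: Q_y·3.6 − (28.29·3.2)·2.6 − 15·3.6 = 0 → Q_y = 289.3728/3.6 = 80.3813 ≈ 80.38 kN.
ΣF_y = 0: P_y + 80.3813 − 28.29·3.2 − 15 = 0 → P_y = 25.15 kN.
ΣF_x = 0: no horizontal applied forces, so P_x = 0.

P_x = 0, P_y = 25.15 kN, Q_y = 80.38 kN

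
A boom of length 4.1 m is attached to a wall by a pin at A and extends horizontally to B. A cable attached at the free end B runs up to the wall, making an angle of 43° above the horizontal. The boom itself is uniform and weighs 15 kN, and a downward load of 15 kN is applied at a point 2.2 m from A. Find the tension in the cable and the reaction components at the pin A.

ΣM about A: T·sin43°·4.1 − 15·2.05 − 15·2.2 = 0 → T = 63.75/(4.1·0.681998) = 22.7989 ≈ 22.80 kN.
ΣF_x = 0: A_x − T·cos43° = 0 → A_x = 22.7989 × 0.731354 = 16.67 kN.
ΣF_y = 0: A_y + T·sin43° − 15 − 15 = 0 → A_y = 30 − 22.7989 × 0.681998 = 14.45 kN.

T = 22.80 kN, A_x = 16.67 kN, A_y = 14.45 kN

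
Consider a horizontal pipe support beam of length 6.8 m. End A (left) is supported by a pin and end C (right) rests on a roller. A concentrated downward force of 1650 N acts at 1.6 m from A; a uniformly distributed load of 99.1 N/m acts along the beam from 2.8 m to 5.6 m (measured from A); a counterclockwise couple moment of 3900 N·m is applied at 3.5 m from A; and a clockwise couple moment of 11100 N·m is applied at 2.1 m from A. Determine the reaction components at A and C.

A_x = 0, A_y = 309.0 N, C_y = 1618 N

Resultant of the distributed load: 99.1 × 2.8 = 277.48 N at 4.2 m from A.
ΣM about A: C_y·6.8 − 1650·1.6 − (99.1·2.8)·4.2 + 3900 − 11100 = 0 → C_y = 11005.416/6.8 = 1618.44 ≈ 1618 N.
ΣF_y = 0: A_y + 1618.44 − 1650 − 99.1·2.8 = 0 → A_y = 309.0 N.
ΣF_x = 0: no horizontal applied forces, so A_x = 0.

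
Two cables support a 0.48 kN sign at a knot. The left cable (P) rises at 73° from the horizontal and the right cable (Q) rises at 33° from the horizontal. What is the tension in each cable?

T_P = 0.4188 kN, T_Q = 0.1460 kN

ΣF_x = 0: −T_P·cos73° + T_Q·cos33° = 0 → T_Q = 0.348613·T_P.
ΣF_y = 0: T_P·sin73° + T_Q·sin33° = 0.48.
Substitute: T_P·(0.956305 + 0.348613·0.544639) = 0.48 → T_P = 0.418785 ≈ 0.4188 kN.
Then T_Q = 0.348613 × 0.418785 = 0.1460 kN.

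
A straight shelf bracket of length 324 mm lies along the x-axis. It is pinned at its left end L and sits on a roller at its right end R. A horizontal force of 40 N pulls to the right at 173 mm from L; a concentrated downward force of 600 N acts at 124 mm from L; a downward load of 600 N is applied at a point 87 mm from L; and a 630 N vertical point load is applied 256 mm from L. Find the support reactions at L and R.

L_x = -40.00 N, L_y = 941.5 N, R_y = 888.5 N

Taking moments about L: R_y·324 − 600·124 − 600·87 − 630·256 = 0 → R_y = 287880/324 = 888.519 ≈ 888.5 N.
ΣF_y = 0: L_y + 888.519 − 600 − 600 − 630 = 0 → L_y = 941.5 N.
ΣF_x = 0: L_x + 40 = 0 → L_x = -40.00 N.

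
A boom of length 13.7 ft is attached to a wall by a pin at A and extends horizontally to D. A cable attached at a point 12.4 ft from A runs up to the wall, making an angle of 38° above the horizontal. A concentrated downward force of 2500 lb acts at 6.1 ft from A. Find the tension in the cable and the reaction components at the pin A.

ΣM about A: T·sin38°·12.4 − 2500·6.1 = 0 → T = 15250/(12.4·0.615661) = 1997.59 ≈ 1998 lb.
ΣF_x = 0: A_x − T·cos38° = 0 → A_x = 1997.59 × 0.788011 = 1574 lb.
ΣF_y = 0: A_y + T·sin38° − 2500 = 0 → A_y = 2500 − 1997.59 × 0.615661 = 1270 lb.

T = 1998 lb, A_x = 1574 lb, A_y = 1270 lb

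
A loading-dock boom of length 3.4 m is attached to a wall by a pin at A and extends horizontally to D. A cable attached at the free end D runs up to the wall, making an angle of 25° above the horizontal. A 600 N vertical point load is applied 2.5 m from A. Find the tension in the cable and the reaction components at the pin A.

T = 1044 N, A_x = 946.1 N, A_y = 158.8 N

ΣM about A: T·sin25°·3.4 − 600·2.5 = 0 → T = 1500/(3.4·0.422618) = 1043.91 ≈ 1044 N.
ΣF_x = 0: A_x − T·cos25° = 0 → A_x = 1043.91 × 0.906308 = 946.1 N.
ΣF_y = 0: A_y + T·sin25° − 600 = 0 → A_y = 600 − 1043.91 × 0.422618 = 158.8 N.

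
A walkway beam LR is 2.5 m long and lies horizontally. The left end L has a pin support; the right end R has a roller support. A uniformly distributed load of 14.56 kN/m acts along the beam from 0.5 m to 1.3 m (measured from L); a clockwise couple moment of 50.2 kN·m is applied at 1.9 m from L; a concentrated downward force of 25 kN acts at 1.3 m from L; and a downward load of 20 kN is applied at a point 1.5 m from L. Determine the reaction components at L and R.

L_x = 0, L_y = 7.375 kN, R_y = 49.27 kN

Resultant of the distributed load: 14.56 × 0.8 = 11.648 kN at 0.9 m from L.
ΣM about L: R_y·2.5 − (14.56·0.8)·0.9 − 50.2 − 25·1.3 − 20·1.5 = 0 → R_y = 123.1832/2.5 = 49.2733 ≈ 49.27 kN.
ΣF_y = 0: L_y + 49.2733 − 14.56·0.8 − 25 − 20 = 0 → L_y = 7.375 kN.
ΣF_x = 0: no horizontal applied forces, so L_x = 0.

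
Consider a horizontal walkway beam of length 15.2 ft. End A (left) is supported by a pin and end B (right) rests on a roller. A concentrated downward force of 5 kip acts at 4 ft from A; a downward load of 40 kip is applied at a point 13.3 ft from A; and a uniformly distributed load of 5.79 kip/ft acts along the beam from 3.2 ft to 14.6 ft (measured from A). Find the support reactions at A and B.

A_x = 0, A_y = 36.04 kip, B_y = 74.96 kip

Resultant of the distributed load: 5.79 × 11.4 = 66.006 kip at 8.9 ft from A.
Moments about A: B_y·15.2 − 5·4 − 40·13.3 − (5.79·11.4)·8.9 = 0 → B_y = 1139.4534/15.2 = 74.964 ≈ 74.96 kip.
ΣF_y = 0: A_y + 74.964 − 5 − 40 − 5.79·11.4 = 0 → A_y = 36.04 kip.
ΣF_x = 0: no horizontal applied forces, so A_x = 0.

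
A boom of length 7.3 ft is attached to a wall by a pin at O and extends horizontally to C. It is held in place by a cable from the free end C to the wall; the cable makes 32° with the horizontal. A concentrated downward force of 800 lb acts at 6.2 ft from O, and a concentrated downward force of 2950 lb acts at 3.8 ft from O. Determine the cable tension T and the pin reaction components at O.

T = 4180 lb, O_x = 3545 lb, O_y = 1535 lb

ΣM about O: T·sin32°·7.3 − 800·6.2 − 2950·3.8 = 0 → T = 16170/(7.3·0.529919) = 4180.01 ≈ 4180 lb.
ΣF_x = 0: O_x − T·cos32° = 0 → O_x = 4180.01 × 0.848048 = 3545 lb.
ΣF_y = 0: O_y + T·sin32° − 800 − 2950 = 0 → O_y = 3750 − 4180.01 × 0.529919 = 1535 lb.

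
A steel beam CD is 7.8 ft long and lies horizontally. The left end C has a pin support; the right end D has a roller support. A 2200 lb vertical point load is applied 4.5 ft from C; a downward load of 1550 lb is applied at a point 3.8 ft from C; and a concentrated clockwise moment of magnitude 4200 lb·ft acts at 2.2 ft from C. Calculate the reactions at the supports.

C_x = 0, C_y = 1187 lb, D_y = 2563 lb

ΣM about C: D_y·7.8 − 2200·4.5 − 1550·3.8 − 4200 = 0 → D_y = 19990/7.8 = 2562.82 ≈ 2563 lb.
ΣF_y = 0: C_y + 2562.82 − 2200 − 1550 = 0 → C_y = 1187 lb.
ΣF_x = 0: no horizontal applied forces, so C_x = 0.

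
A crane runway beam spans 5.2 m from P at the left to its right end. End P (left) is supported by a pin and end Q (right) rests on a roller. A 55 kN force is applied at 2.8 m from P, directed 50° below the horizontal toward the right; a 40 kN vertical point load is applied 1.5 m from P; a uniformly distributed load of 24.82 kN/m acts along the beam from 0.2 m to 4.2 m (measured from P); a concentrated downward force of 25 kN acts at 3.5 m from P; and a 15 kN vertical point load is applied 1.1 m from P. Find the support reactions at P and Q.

Resultant of the distributed load: 24.82 × 4 = 99.28 kN at 2.2 m from P.
Taking moments about P: Q_y·5.2 − 55·sin50°·2.8 − 40·1.5 − (24.82·4)·2.2 − 25·3.5 − 15·1.1 = 0 → Q_y = 500.387/5.2 = 96.2283 ≈ 96.23 kN.
ΣF_y = 0: P_y + 96.2283 − 55·sin50° − 40 − 24.82·4 − 25 − 15 = 0 → P_y = 125.2 kN.
ΣF_x = 0: P_x + 55·cos50° = 0 → P_x = -35.35 kN.

P_x = -35.35 kN, P_y = 125.2 kN, Q_y = 96.23 kN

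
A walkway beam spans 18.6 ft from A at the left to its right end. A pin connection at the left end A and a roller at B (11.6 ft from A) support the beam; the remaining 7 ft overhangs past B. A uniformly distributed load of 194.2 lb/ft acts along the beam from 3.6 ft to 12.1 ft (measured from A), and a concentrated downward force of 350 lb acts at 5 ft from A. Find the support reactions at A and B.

A_x = 0, A_y = 732.8 lb, B_y = 1268 lb

Resultant of the distributed load: 194.2 × 8.5 = 1650.7 lb at 7.85 ft from A.
Taking moments about A: B_y·11.6 − (194.2·8.5)·7.85 − 350·5 = 0 → B_y = 14707.995/11.6 = 1267.93 ≈ 1268 lb.
ΣF_y = 0: A_y + 1267.93 − 194.2·8.5 − 350 = 0 → A_y = 732.8 lb.
ΣF_x = 0: no horizontal applied forces, so A_x = 0.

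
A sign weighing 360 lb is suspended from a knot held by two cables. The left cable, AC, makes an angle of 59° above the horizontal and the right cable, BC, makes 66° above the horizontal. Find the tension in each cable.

T_AC = 178.8 lb, T_BC = 226.3 lb

ΣF_x = 0: −T_AC·cos59° + T_BC·cos66° = 0 → T_BC = 1.26627·T_AC.
ΣF_y = 0: T_AC·sin59° + T_BC·sin66° = 360.
Substitute: T_AC·(0.857167 + 1.26627·0.913545) = 360 → T_AC = 178.752 ≈ 178.8 lb.
Then T_BC = 1.26627 × 178.752 = 226.3 lb.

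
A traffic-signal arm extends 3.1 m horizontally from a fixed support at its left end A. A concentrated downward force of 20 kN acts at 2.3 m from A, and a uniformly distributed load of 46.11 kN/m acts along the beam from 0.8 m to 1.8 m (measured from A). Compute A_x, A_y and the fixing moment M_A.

Resultant of the distributed load: 46.11 × 1 = 46.11 kN at 1.3 m from A.
ΣF_x = 0: A_x = 0.
ΣF_y = 0: A_y − 20 − 46.11·1 = 0 → A_y = 66.11 kN.
ΣM about A: M_A − 20·2.3 − (46.11·1)·1.3 = 0 → M_A = 105.9 kN·m.

A_x = 0, A_y = 66.11 kN, M_A = 105.9 kN·m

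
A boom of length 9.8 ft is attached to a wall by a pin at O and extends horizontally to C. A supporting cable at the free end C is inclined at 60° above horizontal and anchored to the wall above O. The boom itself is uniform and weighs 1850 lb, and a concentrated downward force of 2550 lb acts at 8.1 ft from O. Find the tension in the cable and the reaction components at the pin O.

ΣM about O: T·sin60°·9.8 − 1850·4.9 − 2550·8.1 = 0 → T = 29720/(9.8·0.866025) = 3501.81 ≈ 3502 lb.
ΣF_x = 0: O_x − T·cos60° = 0 → O_x = 3501.81 × 0.5 = 1751 lb.
ΣF_y = 0: O_y + T·sin60° − 1850 − 2550 = 0 → O_y = 4400 − 3501.81 × 0.866025 = 1367 lb.

T = 3502 lb, O_x = 1751 lb, O_y = 1367 lb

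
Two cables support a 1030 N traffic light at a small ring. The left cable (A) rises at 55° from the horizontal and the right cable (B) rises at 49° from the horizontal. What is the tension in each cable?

T_A = 696.4 N, T_B = 608.9 N

ΣF_x = 0: −T_A·cos55° + T_B·cos49° = 0 → T_B = 0.874276·T_A.
ΣF_y = 0: T_A·sin55° + T_B·sin49° = 1030.
Substitute: T_A·(0.819152 + 0.874276·0.75471) = 1030 → T_A = 696.427 ≈ 696.4 N.
Then T_B = 0.874276 × 696.427 = 608.9 N.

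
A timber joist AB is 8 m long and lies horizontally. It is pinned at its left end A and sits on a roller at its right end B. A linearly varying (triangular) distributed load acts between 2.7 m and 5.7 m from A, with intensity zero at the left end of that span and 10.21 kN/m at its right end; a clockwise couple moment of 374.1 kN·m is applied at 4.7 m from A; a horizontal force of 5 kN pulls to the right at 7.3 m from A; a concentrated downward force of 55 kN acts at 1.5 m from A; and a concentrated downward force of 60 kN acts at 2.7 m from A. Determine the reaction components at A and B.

A_x = -5.000 kN, A_y = 43.99 kN, B_y = 86.32 kN

Resultant of the triangular load: ½ × 10.21 × 3 = 15.315 kN, acting at 4.7 m from A (one-third of the span from the peak).
Moments about A: B_y·8 − (½·10.21·3)·4.7 − 374.1 − 55·1.5 − 60·2.7 = 0 → B_y = 690.5805/8 = 86.3226 ≈ 86.32 kN.
ΣF_y = 0: A_y + 86.3226 − ½·10.21·3 − 55 − 60 = 0 → A_y = 43.99 kN.
ΣF_x = 0: A_x + 5 = 0 → A_x = -5.000 kN.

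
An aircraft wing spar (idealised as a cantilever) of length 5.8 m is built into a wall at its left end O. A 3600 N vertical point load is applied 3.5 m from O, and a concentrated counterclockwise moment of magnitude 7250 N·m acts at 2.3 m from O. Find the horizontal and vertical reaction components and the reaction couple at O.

ΣF_x = 0: O_x = 0.
ΣF_y = 0: O_y − 3600 = 0 → O_y = 3600 N.
ΣM about O: M_O − 3600·3.5 + 7250 = 0 → M_O = 5350 N·m.

O_x = 0, O_y = 3600 N, M_O = 5350 N·m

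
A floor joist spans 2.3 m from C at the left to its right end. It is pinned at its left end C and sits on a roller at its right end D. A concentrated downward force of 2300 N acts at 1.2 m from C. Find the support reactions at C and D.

Moments about C: D_y·2.3 − 2300·1.2 = 0 → D_y = 2760/2.3 = 1200 N.
ΣF_y = 0: C_y + 1200 − 2300 = 0 → C_y = 1100 N.
ΣF_x = 0: no horizontal applied forces, so C_x = 0.

C_x = 0, C_y = 1100 N, D_y = 1200 N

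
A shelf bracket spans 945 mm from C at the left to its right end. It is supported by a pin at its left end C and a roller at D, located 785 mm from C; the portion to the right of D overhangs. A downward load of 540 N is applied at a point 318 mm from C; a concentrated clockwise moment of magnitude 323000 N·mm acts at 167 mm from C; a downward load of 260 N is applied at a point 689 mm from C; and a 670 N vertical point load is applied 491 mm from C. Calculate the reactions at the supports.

Taking moments about C: D_y·785 − 540·318 − 323000 − 260·689 − 670·491 = 0 → D_y = 1002830/785 = 1277.49 ≈ 1277 N.
ΣF_y = 0: C_y + 1277.49 − 540 − 260 − 670 = 0 → C_y = 192.5 N.
ΣF_x = 0: no horizontal applied forces, so C_x = 0.

C_x = 0, C_y = 192.5 N, D_y = 1277 N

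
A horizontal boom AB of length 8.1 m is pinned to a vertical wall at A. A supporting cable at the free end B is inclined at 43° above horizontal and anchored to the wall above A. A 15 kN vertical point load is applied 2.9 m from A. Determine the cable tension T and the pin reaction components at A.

ΣM about A: T·sin43°·8.1 − 15·2.9 = 0 → T = 43.5/(8.1·0.681998) = 7.87447 ≈ 7.874 kN.
ΣF_x = 0: A_x − T·cos43° = 0 → A_x = 7.87447 × 0.731354 = 5.759 kN.
ΣF_y = 0: A_y + T·sin43° − 15 = 0 → A_y = 15 − 7.87447 × 0.681998 = 9.630 kN.

T = 7.874 kN, A_x = 5.759 kN, A_y = 9.630 kN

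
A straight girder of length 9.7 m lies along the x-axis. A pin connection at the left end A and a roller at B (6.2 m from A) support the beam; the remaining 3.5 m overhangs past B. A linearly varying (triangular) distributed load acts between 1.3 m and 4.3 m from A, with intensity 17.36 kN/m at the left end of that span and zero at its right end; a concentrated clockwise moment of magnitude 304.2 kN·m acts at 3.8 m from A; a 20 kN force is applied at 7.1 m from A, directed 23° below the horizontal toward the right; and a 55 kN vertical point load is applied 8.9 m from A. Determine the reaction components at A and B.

A_x = -18.41 kN, A_y = -57.77 kN, B_y = 146.6 kN

Resultant of the triangular load: ½ × 17.36 × 3 = 26.04 kN, acting at 2.3 m from A (one-third of the span from the peak).
Moments about A: B_y·6.2 − (½·17.36·3)·2.3 − 304.2 − 20·sin23°·7.1 − 55·8.9 = 0 → B_y = 909.076/6.2 = 146.625 ≈ 146.6 kN.
ΣF_y = 0: A_y + 146.625 − ½·17.36·3 − 20·sin23° − 55 = 0 → A_y = -57.77 kN.
ΣF_x = 0: A_x + 20·cos23° = 0 → A_x = -18.41 kN.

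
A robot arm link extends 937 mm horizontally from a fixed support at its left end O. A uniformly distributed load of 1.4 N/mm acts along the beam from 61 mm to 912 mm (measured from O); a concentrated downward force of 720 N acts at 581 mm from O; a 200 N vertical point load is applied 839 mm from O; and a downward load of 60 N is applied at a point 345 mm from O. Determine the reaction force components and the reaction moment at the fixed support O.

O_x = 0, O_y = 2171 N, M_O = 1186000 N·mm

Resultant of the distributed load: 1.4 × 851 = 1191.4 N at 486.5 mm from O.
ΣF_x = 0: O_x = 0.
ΣF_y = 0: O_y − 1.4·851 − 720 − 200 − 60 = 0 → O_y = 2171 N.
ΣM about O: M_O − (1.4·851)·486.5 − 720·581 − 200·839 − 60·345 = 0 → M_O = 1186000 N·mm.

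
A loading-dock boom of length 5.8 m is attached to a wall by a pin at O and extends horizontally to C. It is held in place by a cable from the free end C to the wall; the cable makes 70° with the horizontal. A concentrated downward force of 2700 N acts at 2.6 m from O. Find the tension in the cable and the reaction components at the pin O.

T = 1288 N, O_x = 440.5 N, O_y = 1490 N

ΣM about O: T·sin70°·5.8 − 2700·2.6 = 0 → T = 7020/(5.8·0.939693) = 1288.02 ≈ 1288 N.
ΣF_x = 0: O_x − T·cos70° = 0 → O_x = 1288.02 × 0.34202 = 440.5 N.
ΣF_y = 0: O_y + T·sin70° − 2700 = 0 → O_y = 2700 − 1288.02 × 0.939693 = 1490 N.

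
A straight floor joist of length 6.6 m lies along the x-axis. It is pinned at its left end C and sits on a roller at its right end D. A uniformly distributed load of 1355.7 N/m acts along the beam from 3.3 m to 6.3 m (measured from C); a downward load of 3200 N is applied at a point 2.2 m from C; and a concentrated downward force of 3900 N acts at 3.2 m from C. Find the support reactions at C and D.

C_x = 0, C_y = 5252 N, D_y = 5915 N

Resultant of the distributed load: 1355.7 × 3 = 4067.1 N at 4.8 m from C.
Moments about C: D_y·6.6 − (1355.7·3)·4.8 − 3200·2.2 − 3900·3.2 = 0 → D_y = 39042.08/6.6 = 5915.47 ≈ 5915 N.
ΣF_y = 0: C_y + 5915.47 − 1355.7·3 − 3200 − 3900 = 0 → C_y = 5252 N.
ΣF_x = 0: no horizontal applied forces, so C_x = 0.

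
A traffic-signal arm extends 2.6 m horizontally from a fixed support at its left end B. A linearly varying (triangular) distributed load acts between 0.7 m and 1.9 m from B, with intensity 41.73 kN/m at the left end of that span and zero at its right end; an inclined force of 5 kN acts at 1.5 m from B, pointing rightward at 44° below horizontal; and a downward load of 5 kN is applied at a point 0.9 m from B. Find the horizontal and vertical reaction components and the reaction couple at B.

Resultant of the triangular load: ½ × 41.73 × 1.2 = 25.038 kN, acting at 1.1 m from B (one-third of the span from the peak).
ΣF_x = 0: B_x + 5·cos44° = 0 → B_x = -3.597 kN.
ΣF_y = 0: B_y − ½·41.73·1.2 − 5·sin44° − 5 = 0 → B_y = 33.51 kN.
ΣM about B: M_B − (½·41.73·1.2)·1.1 − 5·sin44°·1.5 − 5·0.9 = 0 → M_B = 37.25 kN·m.

B_x = -3.597 kN, B_y = 33.51 kN, M_B = 37.25 kN·m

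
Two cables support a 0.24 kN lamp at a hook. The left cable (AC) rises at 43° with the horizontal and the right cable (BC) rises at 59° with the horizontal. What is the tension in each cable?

ΣF_x = 0: −T_AC·cos43° + T_BC·cos59° = 0 → T_BC = 1.42·T_AC.
ΣF_y = 0: T_AC·sin43° + T_BC·sin59° = 0.24.
Substitute: T_AC·(0.681998 + 1.42·0.857167) = 0.24 → T_AC = 0.126371 ≈ 0.1264 kN.
Then T_BC = 1.42 × 0.126371 = 0.1794 kN.

T_AC = 0.1264 kN, T_BC = 0.1794 kN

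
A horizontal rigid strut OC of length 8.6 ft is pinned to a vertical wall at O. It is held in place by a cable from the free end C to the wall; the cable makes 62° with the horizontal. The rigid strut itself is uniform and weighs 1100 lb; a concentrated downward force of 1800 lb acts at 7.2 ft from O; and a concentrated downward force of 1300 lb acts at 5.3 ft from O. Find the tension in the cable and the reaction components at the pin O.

ΣM about O: T·sin62°·8.6 − 1100·4.3 − 1800·7.2 − 1300·5.3 = 0 → T = 24580/(8.6·0.882948) = 3237.04 ≈ 3237 lb.
ΣF_x = 0: O_x − T·cos62° = 0 → O_x = 3237.04 × 0.469472 = 1520 lb.
ΣF_y = 0: O_y + T·sin62° − 1100 − 1800 − 1300 = 0 → O_y = 4200 − 3237.04 × 0.882948 = 1342 lb.

T = 3237 lb, O_x = 1520 lb, O_y = 1342 lb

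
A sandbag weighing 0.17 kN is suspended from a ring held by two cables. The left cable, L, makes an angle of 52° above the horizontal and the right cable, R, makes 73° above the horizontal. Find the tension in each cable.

ΣF_x = 0: −T_L·cos52° + T_R·cos73° = 0 → T_R = 2.10575·T_L.
ΣF_y = 0: T_L·sin52° + T_R·sin73° = 0.17.
Substitute: T_L·(0.788011 + 2.10575·0.956305) = 0.17 → T_L = 0.0606764 ≈ 0.06068 kN.
Then T_R = 2.10575 × 0.0606764 = 0.1278 kN.

T_L = 0.06068 kN, T_R = 0.1278 kN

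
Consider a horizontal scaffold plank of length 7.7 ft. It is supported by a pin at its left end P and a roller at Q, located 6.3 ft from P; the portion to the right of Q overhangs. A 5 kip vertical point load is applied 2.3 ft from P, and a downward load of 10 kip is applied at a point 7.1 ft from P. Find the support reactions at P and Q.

Taking moments about P: Q_y·6.3 − 5·2.3 − 10·7.1 = 0 → Q_y = 82.5/6.3 = 13.0952 ≈ 13.10 kip.
ΣF_y = 0: P_y + 13.0952 − 5 − 10 = 0 → P_y = 1.905 kip.
ΣF_x = 0: no horizontal applied forces, so P_x = 0.

P_x = 0, P_y = 1.905 kip, Q_y = 13.10 kip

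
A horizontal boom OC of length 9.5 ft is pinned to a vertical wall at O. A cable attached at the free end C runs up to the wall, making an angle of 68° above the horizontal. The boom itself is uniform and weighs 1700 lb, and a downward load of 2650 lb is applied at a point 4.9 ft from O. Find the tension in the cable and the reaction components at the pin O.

ΣM about O: T·sin68°·9.5 − 1700·4.75 − 2650·4.9 = 0 → T = 21060/(9.5·0.927184) = 2390.94 ≈ 2391 lb.
ΣF_x = 0: O_x − T·cos68° = 0 → O_x = 2390.94 × 0.374607 = 895.7 lb.
ΣF_y = 0: O_y + T·sin68° − 1700 − 2650 = 0 → O_y = 4350 − 2390.94 × 0.927184 = 2133 lb.

T = 2391 lb, O_x = 895.7 lb, O_y = 2133 lb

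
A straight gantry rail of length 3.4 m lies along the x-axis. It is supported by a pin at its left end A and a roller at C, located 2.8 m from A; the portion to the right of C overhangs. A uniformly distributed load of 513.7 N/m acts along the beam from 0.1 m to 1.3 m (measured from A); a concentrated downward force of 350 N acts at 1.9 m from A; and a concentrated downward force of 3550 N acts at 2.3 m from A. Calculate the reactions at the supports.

A_x = 0, A_y = 1209 N, C_y = 3308 N

Resultant of the distributed load: 513.7 × 1.2 = 616.44 N at 0.7 m from A.
Moments about A: C_y·2.8 − (513.7·1.2)·0.7 − 350·1.9 − 3550·2.3 = 0 → C_y = 9261.508/2.8 = 3307.68 ≈ 3308 N.
ΣF_y = 0: A_y + 3307.68 − 513.7·1.2 − 350 − 3550 = 0 → A_y = 1209 N.
ΣF_x = 0: no horizontal applied forces, so A_x = 0.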